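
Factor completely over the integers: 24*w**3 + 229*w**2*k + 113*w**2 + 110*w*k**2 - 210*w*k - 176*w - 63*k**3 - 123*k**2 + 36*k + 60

(3*w - k - 2)*(8*w + 7*k - 5)*(w + 9*k + 6)

Group: 8*w*(3*w**2 + 26*w*k + 16*w - 9*k**2 - 24*k - 12) + (7*k - 5)*(3*w**2 + 26*w*k + 16*w - 9*k**2 - 24*k - 12); both groups contain (3*w**2 + 26*w*k + 16*w - 9*k**2 - 24*k - 12), so (8*w + 7*k - 5) is a factor with cofactor 3*w**2 + 26*w*k + 16*w - 9*k**2 - 24*k - 12.
The cofactor groups again: 3*w**2 + 26*w*k + 16*w - 9*k**2 - 24*k - 12 = 3*w*(w + 9*k + 6) + (-k - 2)*(w + 9*k + 6); both groups contain (w + 9*k + 6), giving (3*w - k - 2)*(w + 9*k + 6).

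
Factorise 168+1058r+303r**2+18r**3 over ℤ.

Testing divisors of the constant over divisors of the leading coefficient, r = −14/3 is a root, giving the factor (3r+14) and quotient 6r**2+73r+12.
The remaining quadratic factors as (6r+1)(r+12).

(3r+14)(6r+1)(r+12)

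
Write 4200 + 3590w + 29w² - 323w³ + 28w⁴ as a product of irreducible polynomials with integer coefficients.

Testing divisors of the constant over divisors of the leading coefficient, w = -7/4 is a root, so (4w + 7) is a factor; dividing leaves 7w³ - 93w² + 170w + 600.
Next, w = 10 is a root, so (w - 10) is a factor; dividing leaves 7w² - 23w - 60.
The remaining quadratic factors as (w - 5)(7w + 12).

(4w + 7)(7w + 12)(w - 10)(w - 5)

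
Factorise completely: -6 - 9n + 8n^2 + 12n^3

Group as (12n^3 - 9n) + (8n^2 - 6) = 3n(4n^2 - 3) + 2(4n^2 - 3).
Both groups share the factor (4n^2 - 3).

(3n + 2)(4n^2 - 3)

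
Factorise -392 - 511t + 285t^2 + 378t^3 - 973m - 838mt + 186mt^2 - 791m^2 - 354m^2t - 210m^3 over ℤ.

Group: 6m(-35m^2 - 94mt - 91m - 63t^2 - 121t - 56) + (-6t + 7)(-35m^2 - 94mt - 91m - 63t^2 - 121t - 56); both groups contain (-35m^2 - 94mt - 91m - 63t^2 - 121t - 56), so (6m - 6t + 7) is a factor with cofactor -35m^2 - 94mt - 91m - 63t^2 - 121t - 56.
The cofactor groups again: -35m^2 - 94mt - 91m - 63t^2 - 121t - 56 = -5m(7m + 9t + 7) + (-7t - 8)(7m + 9t + 7); both groups contain (7m + 9t + 7), giving -(5m + 7t + 8)(7m + 9t + 7).

-(5m + 7t + 8)(6m - 6t + 7)(7m + 9t + 7)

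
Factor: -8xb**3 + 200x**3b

Pull out the common factor 8xb; 25x**2 - b**2 is a difference of squares.

8bx(5x - b)(5x + b)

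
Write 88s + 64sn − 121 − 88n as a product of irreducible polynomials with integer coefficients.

(8n + 11)(8s − 11)

Group as (64sn + 88s) + (−88n − 121) = 8s(8n + 11) − 11(8n + 11).
Both groups share the factor (8n + 11).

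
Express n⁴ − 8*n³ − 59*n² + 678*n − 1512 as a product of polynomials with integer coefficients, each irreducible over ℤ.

Testing divisors of the constant over divisors of the leading coefficient, n = −9 is a root, so (n + 9) divides it; the quotient is n³ − 17*n² + 94*n − 168.
Next, n = 4 is a root, so (n − 4) is a factor; dividing leaves n² − 13*n + 42.
The remaining quadratic factors as (n − 7)(n − 6).

(n + 9)*(n − 4)*(n − 6)*(n − 7)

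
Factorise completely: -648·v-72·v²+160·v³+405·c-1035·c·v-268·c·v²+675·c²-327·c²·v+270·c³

(5·c-8·v)·(6·c+5·v+9)·(9·c-4·v+9)

Group: 6·c·(45·c²-92·c·v+45·c+32·v²-72·v) + (5·v+9)·(45·c²-92·c·v+45·c+32·v²-72·v); both groups contain (45·c²-92·c·v+45·c+32·v²-72·v), so (6·c+5·v+9) is a factor with cofactor 45·c²-92·c·v+45·c+32·v²-72·v.
The cofactor groups again: 45·c²-92·c·v+45·c+32·v²-72·v = 5·c·(9·c-4·v+9) - 8·v·(9·c-4·v+9); both groups contain (9·c-4·v+9), giving (5·c-8·v)·(9·c-4·v+9).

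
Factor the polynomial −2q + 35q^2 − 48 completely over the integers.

(5q − 6)(7q + 8)

Need a pair with product 35·(−48) = −1680 and sum −2: that's 40 and −42.
Split the middle term: 35q^2 + 40q − 42q − 48 = 5q(7q + 8) − 6(7q + 8).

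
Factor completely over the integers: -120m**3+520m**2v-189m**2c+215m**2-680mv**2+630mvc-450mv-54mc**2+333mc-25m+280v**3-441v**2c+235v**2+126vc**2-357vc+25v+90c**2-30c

-(8m-8v+3c-1)(3m-7v-5)(5m-5v+6c)

Group: 8m(-15m**2+50mv-18mc+25m-35v**2+42vc-25v+30c) + (-8v+3c-1)(-15m**2+50mv-18mc+25m-35v**2+42vc-25v+30c); both groups contain (-15m**2+50mv-18mc+25m-35v**2+42vc-25v+30c), so (8m-8v+3c-1) is a factor with cofactor -15m**2+50mv-18mc+25m-35v**2+42vc-25v+30c.
The cofactor groups again: -15m**2+50mv-18mc+25m-35v**2+42vc-25v+30c = -3m(5m-5v+6c) + (7v+5)(5m-5v+6c); both groups contain (5m-5v+6c), giving -(3m-7v-5)(5m-5v+6c).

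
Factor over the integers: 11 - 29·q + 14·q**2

(2·q - 1)·(7·q - 11)

Need a pair with product 14·11 = 154 and sum -29: that's -22 and -7.
Split the middle term: 14·q**2 - 22·q - 7·q + 11 = 2·q·(7·q - 11) - (7·q - 11).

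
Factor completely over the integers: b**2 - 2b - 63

Two integers with product -63 and sum -2 are 7 and -9.

(b + 7)(b - 9)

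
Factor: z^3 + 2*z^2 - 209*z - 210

(z + 1)*(z + 15)*(z - 14)

By the rational root theorem, z = -1 is a root, giving the factor (z + 1) and quotient z^2 + z - 210.
The remaining quadratic factors as (z - 14)(z + 15).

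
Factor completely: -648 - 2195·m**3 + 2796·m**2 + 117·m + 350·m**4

Testing divisors of the constant over divisors of the leading coefficient, m = -3/7 is a root, giving the factor (7·m + 3) and quotient 50·m**3 - 335·m**2 + 543·m - 216.
Then m = 3/5 is a root, giving the factor (5·m - 3) and quotient 10·m**2 - 61·m + 72.
The remaining quadratic factors as (5·m - 8)(2·m - 9).

(2·m - 9)·(5·m - 3)·(5·m - 8)·(7·m + 3)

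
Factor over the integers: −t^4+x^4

(x−t)*(x+t)*(x^2+t^2)

Difference of squares twice: with A = x and B = t, A⁴ − B⁴ = (A² − B²)(A² + B²), and A² − B² factors again.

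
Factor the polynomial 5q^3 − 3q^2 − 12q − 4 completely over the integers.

(5q + 2)(q + 1)(q − 2)

Among the possible rational roots, q = 2 is a root, giving the factor (q − 2) and quotient 5q^2 + 7q + 2.
The remaining quadratic factors as (5q + 2)(q + 1).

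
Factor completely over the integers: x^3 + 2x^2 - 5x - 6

By the rational root theorem, x = -3 is a root, so (x + 3) is a factor; dividing leaves x^2 - x - 2.
The remaining quadratic factors as (x - 2)(x + 1).

(x + 1)(x + 3)(x - 2)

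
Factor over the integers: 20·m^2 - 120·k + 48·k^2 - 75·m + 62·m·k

(4·m + 6·k - 15)·(5·m + 8·k)

Group: 5·m·(4·m + 6·k - 15) + 8·k·(4·m + 6·k - 15); both groups contain (4·m + 6·k - 15).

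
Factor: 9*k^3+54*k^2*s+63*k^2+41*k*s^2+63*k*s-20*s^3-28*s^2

(3*k+4*s)*(3*k-s)*(k+5*s+7)

Group: 3*k*(3*k^2+19*k*s+21*k+20*s^2+28*s) - s*(3*k^2+19*k*s+21*k+20*s^2+28*s); both groups contain (3*k^2+19*k*s+21*k+20*s^2+28*s), so (3*k-s) is a factor with cofactor 3*k^2+19*k*s+21*k+20*s^2+28*s.
The cofactor groups again: 3*k^2+19*k*s+21*k+20*s^2+28*s = k*(3*k+4*s) + (5*s+7)*(3*k+4*s); both groups contain (3*k+4*s), giving (k+5*s+7)*(3*k+4*s).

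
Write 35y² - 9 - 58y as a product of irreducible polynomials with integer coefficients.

Need a pair with product 35·(-9) = -315 and sum -58: that's 5 and -63.
Split the middle term: 35y² + 5y - 63y - 9 = 5y(7y + 1) - 9(7y + 1).

(5y - 9)(7y + 1)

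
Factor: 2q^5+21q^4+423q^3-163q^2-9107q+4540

(2q-1)(q+5)(q-4)(q^2+10q+227)

By the rational root theorem, q = 4 is a root, so (q-4) divides it; the quotient is 2q^4+29q^3+539q^2+1993q-1135.
Continuing, q = -5 is a root, giving the factor (q+5) and quotient 2q^3+19q^2+444q-227.
Next, q = 1/2 is a root, so (2q-1) divides it; the quotient is q^2+10q+227.
The quadratic q^2+10q+227 has discriminant -808 < 0 and is irreducible over ℤ.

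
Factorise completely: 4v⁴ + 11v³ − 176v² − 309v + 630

(4v − 5)(v + 3)(v + 7)(v − 6)

Trying the rational-root candidates, v = 5/4 is a root, so (4v − 5) divides it; the quotient is v³ + 4v² − 39v − 126.
Next, v = −7 is a root, giving the factor (v + 7) and quotient v² − 3v − 18.
The remaining quadratic factors as (v + 3)(v − 6).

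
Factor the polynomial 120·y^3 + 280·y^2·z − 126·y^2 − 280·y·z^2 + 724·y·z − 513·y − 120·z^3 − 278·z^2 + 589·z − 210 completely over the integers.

Group: 2·y·(60·y^2 + 200·y·z − 93·y + 60·z^2 + 169·z − 210) + (−2·z + 1)·(60·y^2 + 200·y·z − 93·y + 60·z^2 + 169·z − 210); both groups contain (60·y^2 + 200·y·z − 93·y + 60·z^2 + 169·z − 210), so (2·y − 2·z + 1) is a factor with cofactor 60·y^2 + 200·y·z − 93·y + 60·z^2 + 169·z − 210.
The cofactor groups again: 60·y^2 + 200·y·z − 93·y + 60·z^2 + 169·z − 210 = 5·y·(12·y + 4·z + 15) + (15·z − 14)·(12·y + 4·z + 15); both groups contain (12·y + 4·z + 15), giving (5·y + 15·z − 14)·(12·y + 4·z + 15).

(12·y + 4·z + 15)·(2·y − 2·z + 1)·(5·y + 15·z − 14)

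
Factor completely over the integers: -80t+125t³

5t(5t+4)(5t-4)

Pull out the common factor 5t; 25t²-16 is a difference of squares.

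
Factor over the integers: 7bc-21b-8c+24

Group as (7bc-21b) + (-8c+24) = 7b(c-3) - 8(c-3).
Both groups share the factor (c-3).

(7b-8)(c-3)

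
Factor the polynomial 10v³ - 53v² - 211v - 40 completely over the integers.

(2v + 5)(5v + 1)(v - 8)

Among the possible rational roots, v = -1/5 is a root, so (5v + 1) is a factor; dividing leaves 2v² - 11v - 40.
The remaining quadratic factors as (2v + 5)(v - 8).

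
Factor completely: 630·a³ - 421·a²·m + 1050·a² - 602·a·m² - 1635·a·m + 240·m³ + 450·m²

(14·a - 5·m)·(5·a - 6·m)·(9·a + 8·m + 15)

Group: 9·a·(70·a² - 109·a·m + 30·m²) + (8·m + 15)·(70·a² - 109·a·m + 30·m²); both groups contain (70·a² - 109·a·m + 30·m²), so (9·a + 8·m + 15) is a factor with cofactor 70·a² - 109·a·m + 30·m².
The cofactor groups again: 70·a² - 109·a·m + 30·m² = 14·a·(5·a - 6·m) - 5·m·(5·a - 6·m); both groups contain (5·a - 6·m), giving (14·a - 5·m)·(5·a - 6·m).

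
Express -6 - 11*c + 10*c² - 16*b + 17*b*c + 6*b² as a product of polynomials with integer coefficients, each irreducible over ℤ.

(6*b + 5*c + 2)*(b + 2*c - 3)

Group: 6*b*(b + 2*c - 3) + (5*c + 2)*(b + 2*c - 3); both groups contain (b + 2*c - 3).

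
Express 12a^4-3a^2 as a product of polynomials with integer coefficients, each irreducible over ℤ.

Every term has a factor of 3a^2. Then 4a^2-1 = (2a)² − (1)².

3a^2(2a+1)(2a-1)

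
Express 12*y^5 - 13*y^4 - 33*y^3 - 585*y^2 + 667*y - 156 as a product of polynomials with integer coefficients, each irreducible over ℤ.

(3*y - 1)*(4*y - 3)*(y - 4)*(y^2 + 4*y + 13)

Testing divisors of the constant over divisors of the leading coefficient, y = 4 is a root, giving the factor (y - 4) and quotient 12*y^4 + 35*y^3 + 107*y^2 - 157*y + 39.
Continuing, y = 1/3 is a root, so (3*y - 1) is a factor; dividing leaves 4*y^3 + 13*y^2 + 40*y - 39.
Continuing, y = 3/4 is a root, so (4*y - 3) divides it; the quotient is y^2 + 4*y + 13.
The quadratic y^2 + 4*y + 13 has discriminant -36 < 0 and is irreducible over ℤ.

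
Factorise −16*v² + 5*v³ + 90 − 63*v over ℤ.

(5*v − 6)*(v + 3)*(v − 5)

Testing divisors of the constant over divisors of the leading coefficient, v = −3 is a root, giving the factor (v + 3) and quotient 5*v² − 31*v + 30.
The remaining quadratic factors as (5*v − 6)(v − 5).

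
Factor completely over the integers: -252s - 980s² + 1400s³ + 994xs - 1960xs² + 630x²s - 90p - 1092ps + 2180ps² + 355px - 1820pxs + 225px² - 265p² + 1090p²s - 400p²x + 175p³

(5p - 5x + 10s - 9)(5p + 14s)(7p - 9x + 10s + 2)

Group: 5p(35p² - 45px + 148ps + 10p - 126xs + 140s² + 28s) + (-5x + 10s - 9)(35p² - 45px + 148ps + 10p - 126xs + 140s² + 28s); both groups contain (35p² - 45px + 148ps + 10p - 126xs + 140s² + 28s), so (5p - 5x + 10s - 9) is a factor with cofactor 35p² - 45px + 148ps + 10p - 126xs + 140s² + 28s.
The cofactor groups again: 35p² - 45px + 148ps + 10p - 126xs + 140s² + 28s = 5p(7p - 9x + 10s + 2) + 14s(7p - 9x + 10s + 2); both groups contain (7p - 9x + 10s + 2), giving (5p + 14s)(7p - 9x + 10s + 2).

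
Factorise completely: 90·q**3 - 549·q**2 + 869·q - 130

By the rational root theorem, q = 13/5 is a root, so (5·q - 13) divides it; the quotient is 18·q**2 - 63·q + 10.
The remaining quadratic factors as (3·q - 10)(6·q - 1).

(3·q - 10)·(5·q - 13)·(6·q - 1)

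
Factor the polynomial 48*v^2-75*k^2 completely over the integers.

3*(4*v-5*k)*(4*v+5*k)

Every term has a factor of 3. Then 16*v^2-25*k^2 = (4*v)² − (5*k)².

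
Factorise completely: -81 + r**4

Write as (r**2)² − (9)², then factor r**2 - 9 once more.

(r + 3)(r - 3)(r**2 + 9)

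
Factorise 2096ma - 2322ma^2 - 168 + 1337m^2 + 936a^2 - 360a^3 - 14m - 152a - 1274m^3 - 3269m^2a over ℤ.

Group: 7m(-182m^2 - 207ma + 35m - 36a^2 + 72a + 28) + (10a - 6)(-182m^2 - 207ma + 35m - 36a^2 + 72a + 28); both groups contain (-182m^2 - 207ma + 35m - 36a^2 + 72a + 28), so (7m + 10a - 6) is a factor with cofactor -182m^2 - 207ma + 35m - 36a^2 + 72a + 28.
The cofactor groups again: -182m^2 - 207ma + 35m - 36a^2 + 72a + 28 = -13m(14m + 3a - 7) + (-12a - 4)(14m + 3a - 7); both groups contain (14m + 3a - 7), giving -(13m + 12a + 4)(14m + 3a - 7).

-(7m + 10a - 6)(13m + 12a + 4)(14m + 3a - 7)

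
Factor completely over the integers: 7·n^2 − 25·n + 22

(7·n − 11)·(n − 2)

Need a pair with product 7·22 = 154 and sum −25: that's −11 and −14.
Split the middle term: 7·n^2 − 11·n − 14·n + 22 = n·(7·n − 11) − 2·(7·n − 11).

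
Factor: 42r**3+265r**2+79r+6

(6r+1)(7r+1)(r+6)

By the rational root theorem, r = -1/6 is a root, so (6r+1) divides it; the quotient is 7r**2+43r+6.
The remaining quadratic factors as (7r+1)(r+6).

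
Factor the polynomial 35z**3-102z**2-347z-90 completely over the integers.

Trying the rational-root candidates, z = 5 is a root, giving the factor (z-5) and quotient 35z**2+73z+18.
The remaining quadratic factors as (5z+9)(7z+2).

(5z+9)(7z+2)(z-5)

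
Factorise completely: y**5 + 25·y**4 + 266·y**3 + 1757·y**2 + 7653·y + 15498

(y + 6)·(y + 7)·(y + 9)·(y**2 + 3·y + 41)

Trying the rational-root candidates, y = −9 is a root, so (y + 9) divides it; the quotient is y**4 + 16·y**3 + 122·y**2 + 659·y + 1722.
Next, y = −7 is a root, so (y + 7) divides it; the quotient is y**3 + 9·y**2 + 59·y + 246.
Continuing, y = −6 is a root, giving the factor (y + 6) and quotient y**2 + 3·y + 41.
The quadratic y**2 + 3·y + 41 has discriminant −155 < 0 and is irreducible over ℤ.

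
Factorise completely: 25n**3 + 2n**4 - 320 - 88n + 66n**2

(2n + 5)(n + 4)(n + 8)(n - 2)

Testing divisors of the constant over divisors of the leading coefficient, n = 2 is a root, so (n - 2) is a factor; dividing leaves 2n**3 + 29n**2 + 124n + 160.
Continuing, n = -8 is a root, so (n + 8) divides it; the quotient is 2n**2 + 13n + 20.
The remaining quadratic factors as (n + 4)(2n + 5).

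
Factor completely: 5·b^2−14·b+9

(5·b−9)·(b−1)

Need a pair with product 5·9 = 45 and sum −14: that's −9 and −5.
Split the middle term: 5·b^2−9·b − 5·b+9 = b·(5·b−9) − (5·b−9).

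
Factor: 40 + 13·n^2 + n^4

(n^2 + 5)·(n^2 + 8)

Substitute u = n^2 to get a quadratic in u, then factor.
n^2 + 5 is irreducible over ℤ (always positive, so no real roots).
n^2 + 8 is irreducible over ℤ (always positive, so no real roots).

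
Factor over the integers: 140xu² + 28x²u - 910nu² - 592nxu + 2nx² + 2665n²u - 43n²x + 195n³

(13n - 2x)(15n - x - 5u)(n + 14u)

Group: 15n(13n² - 2nx + 182nu - 28xu) + (-x - 5u)(13n² - 2nx + 182nu - 28xu); both groups contain (13n² - 2nx + 182nu - 28xu), so (15n - x - 5u) is a factor with cofactor 13n² - 2nx + 182nu - 28xu.
The cofactor groups again: 13n² - 2nx + 182nu - 28xu = 13n(n + 14u) - 2x(n + 14u); both groups contain (n + 14u), giving (13n - 2x)(n + 14u).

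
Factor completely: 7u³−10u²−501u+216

(7u−3)(u+8)(u−9)

Among the possible rational roots, u = 3/7 is a root, giving the factor (7u−3) and quotient u²−u−72.
The remaining quadratic factors as (u−9)(u+8).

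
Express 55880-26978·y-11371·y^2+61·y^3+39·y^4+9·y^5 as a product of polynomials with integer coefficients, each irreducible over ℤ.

(3·y+11)·(3·y-4)·(y-10)·(y^2+12·y+127)

Among the possible rational roots, y = 4/3 is a root, giving the factor (3·y-4) and quotient 3·y^4+17·y^3+43·y^2-3733·y-13970.
Continuing, y = -11/3 is a root, giving the factor (3·y+11) and quotient y^3+2·y^2+7·y-1270.
Next, y = 10 is a root, so (y-10) divides it; the quotient is y^2+12·y+127.
The quadratic y^2+12·y+127 has discriminant -364 < 0 and is irreducible over ℤ.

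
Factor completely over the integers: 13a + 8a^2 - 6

(8a - 3)(a + 2)

Need a pair with product 8·(-6) = -48 and sum 13: that's -3 and 16.
Split the middle term: 8a^2 - 3a + 16a - 6 = a(8a - 3) + 2(8a - 3).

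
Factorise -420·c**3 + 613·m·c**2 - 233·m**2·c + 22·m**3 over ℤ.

Group: 11·m·(2·m**2 - 19·m·c + 35·c**2) - 12·c·(2·m**2 - 19·m·c + 35·c**2); both groups contain (2·m**2 - 19·m·c + 35·c**2), so (11·m - 12·c) is a factor with cofactor 2·m**2 - 19·m·c + 35·c**2.
The cofactor groups again: 2·m**2 - 19·m·c + 35·c**2 = 2·m·(m - 7·c) - 5·c·(m - 7·c); both groups contain (m - 7·c), giving (2·m - 5·c)·(m - 7·c).

(11·m - 12·c)·(2·m - 5·c)·(m - 7·c)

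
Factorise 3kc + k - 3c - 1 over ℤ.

Group as (3kc + k) + (-3c - 1) = k(3c + 1) - (3c + 1).
Both groups share the factor (3c + 1).

(3c + 1)(k - 1)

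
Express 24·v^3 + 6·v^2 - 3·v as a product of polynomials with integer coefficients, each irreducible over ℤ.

3·v·(2·v + 1)·(4·v - 1)

Pull out the common factor 3·v, then factor the remaining trinomial.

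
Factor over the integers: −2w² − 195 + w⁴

Substitute u = w² to get a quadratic in u, then factor.
w² + 13 is irreducible over ℤ (always positive, so no real roots).
w² − 15 is irreducible over ℤ (15 is not a perfect square).

(w² + 13)(w² − 15)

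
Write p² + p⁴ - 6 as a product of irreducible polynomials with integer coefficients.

(p² + 3)·(p² - 2)

Substitute u = p² to get a quadratic in u, then factor.
p² - 2 is irreducible over ℤ (2 is not a perfect square).
p² + 3 is irreducible over ℤ (always positive, so no real roots).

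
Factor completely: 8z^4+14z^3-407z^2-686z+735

Among the possible rational roots, z = -5/2 is a root, so (2z+5) divides it; the quotient is 4z^3-3z^2-196z+147.
Continuing, z = 3/4 is a root, so (4z-3) divides it; the quotient is z^2-49.
The remaining quadratic factors as (z+7)(z-7).

(2z+5)(4z-3)(z+7)(z-7)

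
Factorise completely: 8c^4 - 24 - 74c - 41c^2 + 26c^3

Among the possible rational roots, c = 2 is a root, giving the factor (c - 2) and quotient 8c^3 + 42c^2 + 43c + 12.
Then c = -3/4 is a root, giving the factor (4c + 3) and quotient 2c^2 + 9c + 4.
The remaining quadratic factors as (2c + 1)(c + 4).

(2c + 1)(4c + 3)(c + 4)(c - 2)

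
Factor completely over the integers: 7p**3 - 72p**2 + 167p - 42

By the rational root theorem, p = 3 is a root, so (p - 3) divides it; the quotient is 7p**2 - 51p + 14.
The remaining quadratic factors as (p - 7)(7p - 2).

(7p - 2)(p - 3)(p - 7)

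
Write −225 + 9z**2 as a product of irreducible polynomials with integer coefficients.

9(z + 5)(z − 5)

Pull out the common factor 9; z**2 − 25 is a difference of squares.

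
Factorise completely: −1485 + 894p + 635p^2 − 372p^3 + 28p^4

(2p + 3)(2p − 5)(7p − 9)(p − 11)

By the rational root theorem, p = 11 is a root, giving the factor (p − 11) and quotient 28p^3 − 64p^2 − 69p + 135.
Next, p = 5/2 is a root, so (2p − 5) is a factor; dividing leaves 14p^2 + 3p − 27.
The remaining quadratic factors as (7p − 9)(2p + 3).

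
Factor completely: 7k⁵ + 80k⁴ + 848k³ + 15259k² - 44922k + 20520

Testing divisors of the constant over divisors of the leading coefficient, k = 4/7 is a root, giving the factor (7k - 4) and quotient k⁴ + 12k³ + 128k² + 2253k - 5130.
Continuing, k = -15 is a root, so (k + 15) divides it; the quotient is k³ - 3k² + 173k - 342.
Continuing, k = 2 is a root, so (k - 2) is a factor; dividing leaves k² - k + 171.
The quadratic k² - k + 171 has discriminant -683 < 0 and is irreducible over ℤ.

(7k - 4)(k + 15)(k - 2)(k² - k + 171)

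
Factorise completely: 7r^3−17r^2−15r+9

(7r−3)(r+1)(r−3)

Testing divisors of the constant over divisors of the leading coefficient, r = 3/7 is a root, so (7r−3) divides it; the quotient is r^2−2r−3.
The remaining quadratic factors as (r−3)(r+1).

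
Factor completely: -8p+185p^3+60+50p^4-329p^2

Testing divisors of the constant over divisors of the leading coefficient, p = 1/2 is a root, giving the factor (2p-1) and quotient 25p^3+105p^2-112p-60.
Next, p = -2/5 is a root, so (5p+2) is a factor; dividing leaves 5p^2+19p-30.
The remaining quadratic factors as (p+5)(5p-6).

(2p-1)(5p+2)(5p-6)(p+5)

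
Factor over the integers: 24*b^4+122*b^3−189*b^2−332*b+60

Testing divisors of the constant over divisors of the leading coefficient, b = −6 is a root, so (b+6) divides it; the quotient is 24*b^3−22*b^2−57*b+10.
Continuing, b = −5/4 is a root, so (4*b+5) divides it; the quotient is 6*b^2−13*b+2.
The remaining quadratic factors as (b−2)(6*b−1).

(4*b+5)*(6*b−1)*(b+6)*(b−2)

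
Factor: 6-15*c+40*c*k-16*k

(5*c-2)*(8*k-3)

Group as (40*c*k-15*c) + (-16*k+6) = 5*c*(8*k-3) - 2*(8*k-3).
Both groups share the factor (8*k-3).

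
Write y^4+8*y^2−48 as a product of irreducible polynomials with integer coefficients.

Substitute u = y^2 to get a quadratic in u, then factor.
y^2−4 is a difference of squares.
y^2+12 is irreducible over ℤ (always positive, so no real roots).

(y+2)*(y−2)*(y^2+12)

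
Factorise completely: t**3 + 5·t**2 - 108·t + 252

(t + 14)·(t - 3)·(t - 6)

Testing divisors of the constant over divisors of the leading coefficient, t = 6 is a root, so (t - 6) divides it; the quotient is t**2 + 11·t - 42.
The remaining quadratic factors as (t - 3)(t + 14).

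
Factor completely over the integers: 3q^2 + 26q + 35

Need a pair with product 3·35 = 105 and sum 26: that's 21 and 5.
Split the middle term: 3q^2 + 21q + 5q + 35 = 3q(q + 7) + 5(q + 7).

(3q + 5)(q + 7)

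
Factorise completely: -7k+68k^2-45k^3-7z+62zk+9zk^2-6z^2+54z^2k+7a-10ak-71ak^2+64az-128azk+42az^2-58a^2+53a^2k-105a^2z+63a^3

Group: 7a(9a^2-15az-4ak-7a+6z^2+zk+7z-5k^2+7k) + (9k-1)(9a^2-15az-4ak-7a+6z^2+zk+7z-5k^2+7k); both groups contain (9a^2-15az-4ak-7a+6z^2+zk+7z-5k^2+7k), so (7a+9k-1) is a factor with cofactor 9a^2-15az-4ak-7a+6z^2+zk+7z-5k^2+7k.
The cofactor groups again: 9a^2-15az-4ak-7a+6z^2+zk+7z-5k^2+7k = a(9a-6z+5k-7) + (-z-k)(9a-6z+5k-7); both groups contain (9a-6z+5k-7), giving (a-z-k)(9a-6z+5k-7).

(7a+9k-1)(9a-6z+5k-7)(a-z-k)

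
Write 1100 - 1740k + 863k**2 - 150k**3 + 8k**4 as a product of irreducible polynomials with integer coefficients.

(2k - 11)(4k - 5)(k - 10)(k - 2)

Testing divisors of the constant over divisors of the leading coefficient, k = 2 is a root, so (k - 2) is a factor; dividing leaves 8k**3 - 134k**2 + 595k - 550.
Continuing, k = 11/2 is a root, so (2k - 11) is a factor; dividing leaves 4k**2 - 45k + 50.
The remaining quadratic factors as (4k - 5)(k - 10).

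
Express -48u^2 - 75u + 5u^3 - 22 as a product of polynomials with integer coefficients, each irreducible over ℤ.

Trying the rational-root candidates, u = 11 is a root, so (u - 11) is a factor; dividing leaves 5u^2 + 7u + 2.
The remaining quadratic factors as (5u + 2)(u + 1).

(5u + 2)(u + 1)(u - 11)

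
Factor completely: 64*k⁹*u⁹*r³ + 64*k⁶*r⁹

64*k⁶*r³*(k*u³ + r²)*(k²*u⁶ - k*u³*r² + r⁴)

Every term has a factor of 64*k⁶*r³; factoring it out leaves k³*u⁹ + r⁶.
Recognize a sum of cubes with the parts r² and k*u³.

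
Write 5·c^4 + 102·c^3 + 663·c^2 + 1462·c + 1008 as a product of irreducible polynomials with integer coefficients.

(5·c + 7)·(c + 2)·(c + 8)·(c + 9)

Among the possible rational roots, c = -8 is a root, so (c + 8) divides it; the quotient is 5·c^3 + 62·c^2 + 167·c + 126.
Next, c = -9 is a root, giving the factor (c + 9) and quotient 5·c^2 + 17·c + 14.
The remaining quadratic factors as (c + 2)(5·c + 7).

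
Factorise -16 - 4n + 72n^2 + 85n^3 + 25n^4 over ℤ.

By the rational root theorem, n = -4/5 is a root, so (5n + 4) divides it; the quotient is 5n^3 + 13n^2 + 4n - 4.
Continuing, n = 2/5 is a root, so (5n - 2) divides it; the quotient is n^2 + 3n + 2.
The remaining quadratic factors as (n + 1)(n + 2).

(5n + 4)(5n - 2)(n + 1)(n + 2)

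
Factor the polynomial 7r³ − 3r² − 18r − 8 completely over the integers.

(7r + 4)(r + 1)(r − 2)

Testing divisors of the constant over divisors of the leading coefficient, r = −1 is a root, so (r + 1) is a factor; dividing leaves 7r² − 10r − 8.
The remaining quadratic factors as (r − 2)(7r + 4).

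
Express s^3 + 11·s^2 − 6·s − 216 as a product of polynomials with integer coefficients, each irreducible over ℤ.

Among the possible rational roots, s = −9 is a root, giving the factor (s + 9) and quotient s^2 + 2·s − 24.
The remaining quadratic factors as (s − 4)(s + 6).

(s + 6)·(s + 9)·(s − 4)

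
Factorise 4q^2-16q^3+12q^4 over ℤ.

4q^2(3q-1)(q-1)

Pull out the common factor 4q^2, then factor the remaining trinomial.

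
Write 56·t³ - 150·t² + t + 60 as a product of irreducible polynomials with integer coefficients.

(2·t - 5)·(4·t - 3)·(7·t + 4)

By the rational root theorem, t = 5/2 is a root, giving the factor (2·t - 5) and quotient 28·t² - 5·t - 12.
The remaining quadratic factors as (4·t - 3)(7·t + 4).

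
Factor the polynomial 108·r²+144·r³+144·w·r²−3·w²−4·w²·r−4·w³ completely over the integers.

Group: w·(−4·w²−28·w·r−3·w−24·r²−18·r) − 6·r·(−4·w²−28·w·r−3·w−24·r²−18·r); both groups contain (−4·w²−28·w·r−3·w−24·r²−18·r), so (w−6·r) is a factor with cofactor −4·w²−28·w·r−3·w−24·r²−18·r.
The cofactor groups again: −4·w²−28·w·r−3·w−24·r²−18·r = −w·(4·w+4·r+3) − 6·r·(4·w+4·r+3); both groups contain (4·w+4·r+3), giving −(w+6·r)·(4·w+4·r+3).

−(w−6·r)·(4·w+4·r+3)·(w+6·r)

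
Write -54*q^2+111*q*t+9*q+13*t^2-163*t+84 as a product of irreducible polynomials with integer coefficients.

-(6*q-13*t+7)*(9*q+t-12)

Group: -6*q*(9*q+t-12) + (13*t-7)*(9*q+t-12); both groups contain (9*q+t-12).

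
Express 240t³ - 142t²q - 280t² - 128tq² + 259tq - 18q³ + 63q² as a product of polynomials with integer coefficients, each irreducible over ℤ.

(8t - 9q)(6t + 2q - 7)(5t + q)

Group: 5t(48t² - 38tq - 56t - 18q² + 63q) + q(48t² - 38tq - 56t - 18q² + 63q); both groups contain (48t² - 38tq - 56t - 18q² + 63q), so (5t + q) is a factor with cofactor 48t² - 38tq - 56t - 18q² + 63q.
The cofactor groups again: 48t² - 38tq - 56t - 18q² + 63q = 6t(8t - 9q) + (2q - 7)(8t - 9q); both groups contain (8t - 9q), giving (6t + 2q - 7)(8t - 9q).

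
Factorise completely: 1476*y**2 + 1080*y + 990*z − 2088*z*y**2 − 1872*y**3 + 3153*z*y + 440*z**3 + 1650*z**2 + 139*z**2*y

Group: 8*z*(55*z**2 − 72*z*y + 165*z − 144*y**2 + 180*y) + (13*y + 6)*(55*z**2 − 72*z*y + 165*z − 144*y**2 + 180*y); both groups contain (55*z**2 − 72*z*y + 165*z − 144*y**2 + 180*y), so (8*z + 13*y + 6) is a factor with cofactor 55*z**2 − 72*z*y + 165*z − 144*y**2 + 180*y.
The cofactor groups again: 55*z**2 − 72*z*y + 165*z − 144*y**2 + 180*y = 11*z*(5*z − 12*y + 15) + 12*y*(5*z − 12*y + 15); both groups contain (5*z − 12*y + 15), giving (11*z + 12*y)*(5*z − 12*y + 15).

(5*z − 12*y + 15)*(11*z + 12*y)*(8*z + 13*y + 6)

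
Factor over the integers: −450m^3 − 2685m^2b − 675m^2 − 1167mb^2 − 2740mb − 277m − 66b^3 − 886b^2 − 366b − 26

−(2m + 11b + 1)(15m + 6b + 2)(15m + b + 13)

Group: 15m(−30m^2 − 167mb − 41m − 11b^2 − 144b − 13) + (6b + 2)(−30m^2 − 167mb − 41m − 11b^2 − 144b − 13); both groups contain (−30m^2 − 167mb − 41m − 11b^2 − 144b − 13), so (15m + 6b + 2) is a factor with cofactor −30m^2 − 167mb − 41m − 11b^2 − 144b − 13.
The cofactor groups again: −30m^2 − 167mb − 41m − 11b^2 − 144b − 13 = −15m(2m + 11b + 1) + (−b − 13)(2m + 11b + 1); both groups contain (2m + 11b + 1), giving −(15m + b + 13)(2m + 11b + 1).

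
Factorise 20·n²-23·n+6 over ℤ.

(4·n-3)·(5·n-2)

Need a pair with product 20·6 = 120 and sum -23: that's -15 and -8.
Split the middle term: 20·n²-15·n - 8·n+6 = 5·n·(4·n-3) - 2·(4·n-3).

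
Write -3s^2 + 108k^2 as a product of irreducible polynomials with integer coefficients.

3(6k + s)(6k - s)

Factor out 3, leaving 36k^2 - s^2, which is a difference of two squares.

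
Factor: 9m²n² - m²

Factor out m² first: what remains is 9n² - 1.
Recognize a difference of squares with the parts 3n and 1.

m²(3n + 1)(3n - 1)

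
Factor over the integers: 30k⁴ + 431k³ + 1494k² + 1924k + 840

(5k + 6)(6k + 7)(k + 10)(k + 2)

Testing divisors of the constant over divisors of the leading coefficient, k = -2 is a root, so (k + 2) divides it; the quotient is 30k³ + 371k² + 752k + 420.
Next, k = -10 is a root, so (k + 10) divides it; the quotient is 30k² + 71k + 42.
The remaining quadratic factors as (5k + 6)(6k + 7).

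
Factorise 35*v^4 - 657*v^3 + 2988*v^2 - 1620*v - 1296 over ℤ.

By the rational root theorem, v = 6 is a root, so (v - 6) divides it; the quotient is 35*v^3 - 447*v^2 + 306*v + 216.
Next, v = 6/5 is a root, giving the factor (5*v - 6) and quotient 7*v^2 - 81*v - 36.
The remaining quadratic factors as (7*v + 3)(v - 12).

(5*v - 6)*(7*v + 3)*(v - 12)*(v - 6)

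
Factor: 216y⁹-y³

Every term has a factor of y³; factoring it out leaves 216y⁶-1.
Recognize a difference of cubes with the parts 6y² and 1.

y³(6y²-1)(36y⁴+6y²+1)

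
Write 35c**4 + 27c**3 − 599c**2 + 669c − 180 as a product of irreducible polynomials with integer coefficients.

Among the possible rational roots, c = 3 is a root, giving the factor (c − 3) and quotient 35c**3 + 132c**2 − 203c + 60.
Next, c = 3/7 is a root, so (7c − 3) divides it; the quotient is 5c**2 + 21c − 20.
The remaining quadratic factors as (c + 5)(5c − 4).

(5c − 4)(7c − 3)(c + 5)(c − 3)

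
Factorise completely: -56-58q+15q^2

Need a pair with product 15·(-56) = -840 and sum -58: that's -70 and 12.
Split the middle term: 15q^2-70q + 12q-56 = 5q(3q-14) + 4(3q-14).

(3q-14)(5q+4)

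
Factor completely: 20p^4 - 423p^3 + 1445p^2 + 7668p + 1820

Testing divisors of the constant over divisors of the leading coefficient, p = -13/5 is a root, giving the factor (5p + 13) and quotient 4p^3 - 95p^2 + 536p + 140.
Next, p = -1/4 is a root, so (4p + 1) is a factor; dividing leaves p^2 - 24p + 140.
The remaining quadratic factors as (p - 10)(p - 14).

(4p + 1)(5p + 13)(p - 10)(p - 14)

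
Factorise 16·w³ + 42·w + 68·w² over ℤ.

Pull out the common factor 2·w, then factor the remaining trinomial.

2·w·(2·w + 7)·(4·w + 3)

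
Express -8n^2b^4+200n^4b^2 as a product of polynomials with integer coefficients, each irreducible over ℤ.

8b^2n^2(5n-b)(5n+b)

Pull out the common factor 8n^2b^2; 25n^2-b^2 is a difference of squares.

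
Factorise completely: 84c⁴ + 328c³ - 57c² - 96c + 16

(2c - 1)(6c - 1)(7c + 4)(c + 4)

By the rational root theorem, c = 1/6 is a root, giving the factor (6c - 1) and quotient 14c³ + 57c² - 16.
Continuing, c = 1/2 is a root, so (2c - 1) is a factor; dividing leaves 7c² + 32c + 16.
The remaining quadratic factors as (c + 4)(7c + 4).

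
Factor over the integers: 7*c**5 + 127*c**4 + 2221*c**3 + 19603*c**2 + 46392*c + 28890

(7*c + 15)*(c + 1)*(c + 9)*(c**2 + 6*c + 214)

Trying the rational-root candidates, c = -1 is a root, so (c + 1) is a factor; dividing leaves 7*c**4 + 120*c**3 + 2101*c**2 + 17502*c + 28890.
Continuing, c = -9 is a root, so (c + 9) divides it; the quotient is 7*c**3 + 57*c**2 + 1588*c + 3210.
Next, c = -15/7 is a root, giving the factor (7*c + 15) and quotient c**2 + 6*c + 214.
The quadratic c**2 + 6*c + 214 has discriminant -820 < 0 and is irreducible over ℤ.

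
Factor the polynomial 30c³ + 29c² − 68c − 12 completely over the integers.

Among the possible rational roots, c = −1/6 is a root, so (6c + 1) is a factor; dividing leaves 5c² + 4c − 12.
The remaining quadratic factors as (5c − 6)(c + 2).

(5c − 6)(6c + 1)(c + 2)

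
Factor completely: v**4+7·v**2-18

Substitute u = v**2 to get a quadratic in u, then factor.
v**2-2 is irreducible over ℤ (2 is not a perfect square).
v**2+9 is irreducible over ℤ (sum of squares).

(v**2+9)·(v**2-2)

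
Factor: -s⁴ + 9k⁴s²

Factor out s² first: what remains is 9k⁴ - s².
Recognize a difference of squares with the parts 3k² and s.

s²(3k² + s)(3k² - s)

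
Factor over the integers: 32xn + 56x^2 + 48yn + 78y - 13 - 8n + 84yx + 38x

(6y + 4x - 1)(14x + 8n + 13)

Group: 14x(6y + 4x - 1) + (8n + 13)(6y + 4x - 1); both groups contain (6y + 4x - 1).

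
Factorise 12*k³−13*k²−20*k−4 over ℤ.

(3*k+2)*(4*k+1)*(k−2)

By the rational root theorem, k = −1/4 is a root, so (4*k+1) divides it; the quotient is 3*k²−4*k−4.
The remaining quadratic factors as (k−2)(3*k+2).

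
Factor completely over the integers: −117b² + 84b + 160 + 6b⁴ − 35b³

(2b + 5)(3b − 4)(b + 1)(b − 8)

Testing divisors of the constant over divisors of the leading coefficient, b = 8 is a root, giving the factor (b − 8) and quotient 6b³ + 13b² − 13b − 20.
Next, b = 4/3 is a root, so (3b − 4) divides it; the quotient is 2b² + 7b + 5.
The remaining quadratic factors as (b + 1)(2b + 5).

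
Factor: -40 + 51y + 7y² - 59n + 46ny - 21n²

-(3n - 7y + 5)(7n + y + 8)

Group: -3n(7n + y + 8) + (7y - 5)(7n + y + 8); both groups contain (7n + y + 8).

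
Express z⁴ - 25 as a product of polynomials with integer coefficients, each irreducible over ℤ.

(z² + 5)·(z² - 5)

Substitute u = z² to get a quadratic in u, then factor.
z² + 5 is irreducible over ℤ (always positive, so no real roots).
z² - 5 is irreducible over ℤ (5 is not a perfect square).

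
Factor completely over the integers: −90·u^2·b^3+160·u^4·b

10·b·u^2·(4·u−3·b)·(4·u+3·b)

Factor out 10·u^2·b, leaving 16·u^2−9·b^2, which is a difference of two squares.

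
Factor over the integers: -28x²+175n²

Pull out the common factor 7; 25n²-4x² is a difference of squares.

7(5n+2x)(5n-2x)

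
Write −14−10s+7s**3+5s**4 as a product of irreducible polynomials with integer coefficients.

Group as (5s**4−10s) + (7s**3−14) = 5s(s**3−2) + 7(s**3−2).
Both groups share the factor (s**3−2).

(5s+7)(s**3−2)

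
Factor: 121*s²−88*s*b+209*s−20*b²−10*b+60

Group: 11*s*(11*s+2*b+4) + (−10*b+15)*(11*s+2*b+4); both groups contain (11*s+2*b+4).

(11*s−10*b+15)*(11*s+2*b+4)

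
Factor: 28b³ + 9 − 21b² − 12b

Group as (28b³ − 12b) + (−21b² + 9) = 4b(7b² − 3) − 3(7b² − 3).
Both groups share the factor (7b² − 3).

(4b − 3)(7b² − 3)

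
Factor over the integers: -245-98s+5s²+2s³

(2s+5)(s+7)(s-7)

By the rational root theorem, s = -5/2 is a root, giving the factor (2s+5) and quotient s²-49.
The remaining quadratic factors as (s+7)(s-7).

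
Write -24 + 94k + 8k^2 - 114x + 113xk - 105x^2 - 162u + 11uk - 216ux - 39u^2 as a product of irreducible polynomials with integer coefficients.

-(13u + 7x - 8k + 2)(3u + 15x + k + 12)

Group: -3u(13u + 7x - 8k + 2) + (-15x - k - 12)(13u + 7x - 8k + 2); both groups contain (13u + 7x - 8k + 2).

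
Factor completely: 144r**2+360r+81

Pull out the common factor 9, then factor the remaining trinomial.

9(4r+1)(4r+9)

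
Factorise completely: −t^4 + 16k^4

Difference of squares twice: with A = 2k and B = t, A⁴ − B⁴ = (A² − B²)(A² + B²), and A² − B² factors again.

(2k + t)(2k − t)(4k^2 + t^2)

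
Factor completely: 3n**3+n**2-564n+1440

Among the possible rational roots, n = -15 is a root, so (n+15) divides it; the quotient is 3n**2-44n+96.
The remaining quadratic factors as (3n-8)(n-12).

(3n-8)(n+15)(n-12)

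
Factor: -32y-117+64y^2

(8y+9)(8y-13)

Need a pair with product 64·(-117) = -7488 and sum -32: that's -104 and 72.
Split the middle term: 64y^2-104y + 72y-117 = 8y(8y-13) + 9(8y-13).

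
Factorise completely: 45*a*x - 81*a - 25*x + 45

Group as (45*a*x - 81*a) + (-25*x + 45) = 9*a*(5*x - 9) - 5*(5*x - 9).
Both groups share the factor (5*x - 9).

(5*x - 9)*(9*a - 5)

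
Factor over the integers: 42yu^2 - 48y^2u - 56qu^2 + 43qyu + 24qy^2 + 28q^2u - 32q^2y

-(8y - 7u)(4q - 3y)(q - 2u)

Group: 4q(-8qy + 7qu + 16yu - 14u^2) - 3y(-8qy + 7qu + 16yu - 14u^2); both groups contain (-8qy + 7qu + 16yu - 14u^2), so (4q - 3y) is a factor with cofactor -8qy + 7qu + 16yu - 14u^2.
The cofactor groups again: -8qy + 7qu + 16yu - 14u^2 = -q(8y - 7u) + 2u(8y - 7u); both groups contain (8y - 7u), giving -(q - 2u)(8y - 7u).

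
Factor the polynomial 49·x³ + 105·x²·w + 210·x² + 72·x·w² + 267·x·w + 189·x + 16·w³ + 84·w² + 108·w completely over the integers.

(7·x + 4·w)·(7·x + 4·w + 9)·(x + w + 3)

Group: x·(49·x² + 56·x·w + 63·x + 16·w² + 36·w) + (w + 3)·(49·x² + 56·x·w + 63·x + 16·w² + 36·w); both groups contain (49·x² + 56·x·w + 63·x + 16·w² + 36·w), so (x + w + 3) is a factor with cofactor 49·x² + 56·x·w + 63·x + 16·w² + 36·w.
The cofactor groups again: 49·x² + 56·x·w + 63·x + 16·w² + 36·w = 7·x·(7·x + 4·w + 9) + 4·w·(7·x + 4·w + 9); both groups contain (7·x + 4·w + 9), giving (7·x + 4·w)·(7·x + 4·w + 9).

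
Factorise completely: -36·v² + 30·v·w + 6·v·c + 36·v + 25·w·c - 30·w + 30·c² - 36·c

-(6·v - 5·w - 6·c)·(6·v + 5·c - 6)

Group: -6·v·(6·v - 5·w - 6·c) + (-5·c + 6)·(6·v - 5·w - 6·c); both groups contain (6·v - 5·w - 6·c).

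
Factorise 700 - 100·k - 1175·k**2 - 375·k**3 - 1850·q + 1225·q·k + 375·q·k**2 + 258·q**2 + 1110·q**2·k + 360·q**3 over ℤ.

(12·q - 5·k - 5)·(6·q + 15·k - 10)·(5·q + 5·k + 14)

Group: 6·q·(60·q**2 + 35·q·k + 143·q - 25·k**2 - 95·k - 70) + (15·k - 10)·(60·q**2 + 35·q·k + 143·q - 25·k**2 - 95·k - 70); both groups contain (60·q**2 + 35·q·k + 143·q - 25·k**2 - 95·k - 70), so (6·q + 15·k - 10) is a factor with cofactor 60·q**2 + 35·q·k + 143·q - 25·k**2 - 95·k - 70.
The cofactor groups again: 60·q**2 + 35·q·k + 143·q - 25·k**2 - 95·k - 70 = 12·q·(5·q + 5·k + 14) + (-5·k - 5)·(5·q + 5·k + 14); both groups contain (5·q + 5·k + 14), giving (12·q - 5·k - 5)·(5·q + 5·k + 14).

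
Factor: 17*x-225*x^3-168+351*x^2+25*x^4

(5*x+3)*(5*x-8)*(x-1)*(x-7)

Among the possible rational roots, x = -3/5 is a root, giving the factor (5*x+3) and quotient 5*x^3-48*x^2+99*x-56.
Next, x = 8/5 is a root, so (5*x-8) is a factor; dividing leaves x^2-8*x+7.
The remaining quadratic factors as (x-1)(x-7).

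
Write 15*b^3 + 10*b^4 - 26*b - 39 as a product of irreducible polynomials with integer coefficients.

Group as (10*b^4 - 26*b) + (15*b^3 - 39) = 2*b*(5*b^3 - 13) + 3*(5*b^3 - 13).
Both groups share the factor (5*b^3 - 13).

(2*b + 3)*(5*b^3 - 13)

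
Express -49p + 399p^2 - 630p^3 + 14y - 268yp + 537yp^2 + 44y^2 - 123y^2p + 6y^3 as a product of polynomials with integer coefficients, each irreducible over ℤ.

(y - 15p + 7)(3y - 6p + 1)(2y - 7p)

Group: y(6y^2 - 33yp + 2y + 42p^2 - 7p) + (-15p + 7)(6y^2 - 33yp + 2y + 42p^2 - 7p); both groups contain (6y^2 - 33yp + 2y + 42p^2 - 7p), so (y - 15p + 7) is a factor with cofactor 6y^2 - 33yp + 2y + 42p^2 - 7p.
The cofactor groups again: 6y^2 - 33yp + 2y + 42p^2 - 7p = 3y(2y - 7p) + (-6p + 1)(2y - 7p); both groups contain (2y - 7p), giving (3y - 6p + 1)(2y - 7p).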